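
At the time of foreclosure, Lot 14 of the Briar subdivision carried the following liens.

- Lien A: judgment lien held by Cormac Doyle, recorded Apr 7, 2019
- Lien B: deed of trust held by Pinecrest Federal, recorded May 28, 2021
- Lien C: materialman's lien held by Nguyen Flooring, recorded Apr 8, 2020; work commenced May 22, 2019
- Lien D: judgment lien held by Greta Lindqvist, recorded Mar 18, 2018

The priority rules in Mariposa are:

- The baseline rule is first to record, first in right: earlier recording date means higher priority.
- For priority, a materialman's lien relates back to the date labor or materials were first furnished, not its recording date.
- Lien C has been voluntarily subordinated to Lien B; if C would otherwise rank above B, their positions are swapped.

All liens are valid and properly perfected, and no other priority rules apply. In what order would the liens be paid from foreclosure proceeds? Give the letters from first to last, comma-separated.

D, A, B, C

Adjusting effective dates: C's effective date is May 22, 2019, when work began.
By effective date, earliest first: D (Mar 18, 2018), A (Apr 7, 2019), C (May 22, 2019), B (May 28, 2021).
C is senior to B before the subordination, so the two trade places.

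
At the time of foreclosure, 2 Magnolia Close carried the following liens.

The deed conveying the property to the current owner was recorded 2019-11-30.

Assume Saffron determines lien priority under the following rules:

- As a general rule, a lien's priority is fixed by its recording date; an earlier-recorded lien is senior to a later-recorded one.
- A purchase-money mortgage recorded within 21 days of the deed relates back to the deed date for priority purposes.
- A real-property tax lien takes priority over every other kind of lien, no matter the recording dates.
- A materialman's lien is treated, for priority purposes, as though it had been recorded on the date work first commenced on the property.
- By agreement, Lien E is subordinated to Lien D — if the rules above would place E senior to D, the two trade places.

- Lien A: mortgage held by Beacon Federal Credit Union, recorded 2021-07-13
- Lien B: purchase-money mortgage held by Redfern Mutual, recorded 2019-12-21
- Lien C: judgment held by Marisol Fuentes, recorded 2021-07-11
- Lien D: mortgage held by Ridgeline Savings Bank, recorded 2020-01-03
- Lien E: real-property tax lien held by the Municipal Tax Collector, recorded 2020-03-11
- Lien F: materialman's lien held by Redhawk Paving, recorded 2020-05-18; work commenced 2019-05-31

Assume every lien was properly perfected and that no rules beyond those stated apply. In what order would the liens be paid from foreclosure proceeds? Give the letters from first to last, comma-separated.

D, F, B, E, C, A

Adjusting effective dates: B's effective date is the deed date, 2019-11-30; F's effective date is 2019-05-31, when work began.
As a real-property tax lien, E is senior to every other lien.
Ordering the rest by effective date: F (2019-05-31), B (2019-11-30), D (2020-01-03), C (2021-07-11), A (2021-07-13).
E would otherwise be senior to D, so under the subordination agreement E and D exchange positions.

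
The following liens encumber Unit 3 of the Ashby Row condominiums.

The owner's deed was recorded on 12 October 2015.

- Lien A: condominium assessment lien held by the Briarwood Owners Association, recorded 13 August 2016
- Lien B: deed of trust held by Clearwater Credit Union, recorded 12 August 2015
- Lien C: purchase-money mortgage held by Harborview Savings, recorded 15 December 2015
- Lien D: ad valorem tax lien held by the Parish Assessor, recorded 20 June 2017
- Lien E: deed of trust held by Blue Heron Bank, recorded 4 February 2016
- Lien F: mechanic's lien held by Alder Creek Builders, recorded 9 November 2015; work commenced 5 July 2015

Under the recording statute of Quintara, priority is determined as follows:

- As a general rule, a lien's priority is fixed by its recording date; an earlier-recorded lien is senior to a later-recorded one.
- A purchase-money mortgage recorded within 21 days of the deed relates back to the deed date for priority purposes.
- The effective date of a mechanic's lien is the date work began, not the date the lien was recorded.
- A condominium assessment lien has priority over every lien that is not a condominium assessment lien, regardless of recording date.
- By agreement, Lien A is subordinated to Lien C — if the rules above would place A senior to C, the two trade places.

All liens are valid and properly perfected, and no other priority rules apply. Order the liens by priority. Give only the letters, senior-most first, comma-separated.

C, F, B, A, E, D

Effective dates after the stated exceptions: C was recorded 64 days after the deed — beyond 21 days — so no relation-back applies; F's effective date is 5 July 2015, when work began.
A is a condominium assessment lien and takes priority over every other lien.
The other liens, earliest effective date first: F (5 July 2015), B (12 August 2015), C (15 December 2015), E (4 February 2016), D (20 June 2017).
A is senior to C before the subordination, so the two trade places.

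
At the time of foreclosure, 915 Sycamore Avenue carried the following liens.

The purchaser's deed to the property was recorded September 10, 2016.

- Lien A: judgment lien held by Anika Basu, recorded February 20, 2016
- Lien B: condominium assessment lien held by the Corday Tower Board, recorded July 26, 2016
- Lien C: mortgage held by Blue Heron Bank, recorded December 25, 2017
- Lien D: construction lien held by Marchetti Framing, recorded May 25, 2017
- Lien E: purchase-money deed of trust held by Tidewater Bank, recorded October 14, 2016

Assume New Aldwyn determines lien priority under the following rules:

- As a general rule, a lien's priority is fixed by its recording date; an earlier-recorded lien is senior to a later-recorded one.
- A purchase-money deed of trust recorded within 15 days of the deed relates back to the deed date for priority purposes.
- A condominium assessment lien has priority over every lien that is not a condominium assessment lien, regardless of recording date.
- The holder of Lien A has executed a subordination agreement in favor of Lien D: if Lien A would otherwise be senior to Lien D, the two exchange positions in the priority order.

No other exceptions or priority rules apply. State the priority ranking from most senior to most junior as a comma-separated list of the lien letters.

B, D, E, A, C

First, effective dates: E was recorded 34 days after the deed, outside the 15-day window, so it keeps its recording date.
B is a condominium assessment lien, so it outranks all other liens regardless of date.
The other liens, earliest effective date first: A (February 20, 2016), E (October 14, 2016), D (May 25, 2017), C (December 25, 2017).
A would otherwise be senior to D, so under the subordination agreement A and D exchange positions.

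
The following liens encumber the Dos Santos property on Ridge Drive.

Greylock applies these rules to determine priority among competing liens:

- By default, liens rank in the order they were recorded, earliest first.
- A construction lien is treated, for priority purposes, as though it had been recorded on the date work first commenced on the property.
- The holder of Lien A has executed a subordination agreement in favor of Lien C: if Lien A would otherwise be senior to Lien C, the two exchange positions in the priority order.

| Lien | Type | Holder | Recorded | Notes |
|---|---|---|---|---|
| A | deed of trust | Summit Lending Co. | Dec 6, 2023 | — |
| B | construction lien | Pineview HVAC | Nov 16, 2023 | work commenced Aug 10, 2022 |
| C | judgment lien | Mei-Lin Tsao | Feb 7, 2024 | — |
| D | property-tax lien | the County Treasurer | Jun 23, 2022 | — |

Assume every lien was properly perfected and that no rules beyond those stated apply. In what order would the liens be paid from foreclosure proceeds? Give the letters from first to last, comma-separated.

Effective dates after the stated exceptions: B is treated as recorded Aug 10, 2022, the work-commencement date.
Ordering by effective date: D (Jun 23, 2022), B (Aug 10, 2022), A (Dec 6, 2023), C (Feb 7, 2024).
Because A would otherwise rank above C, the subordination swaps them.

D, B, C, A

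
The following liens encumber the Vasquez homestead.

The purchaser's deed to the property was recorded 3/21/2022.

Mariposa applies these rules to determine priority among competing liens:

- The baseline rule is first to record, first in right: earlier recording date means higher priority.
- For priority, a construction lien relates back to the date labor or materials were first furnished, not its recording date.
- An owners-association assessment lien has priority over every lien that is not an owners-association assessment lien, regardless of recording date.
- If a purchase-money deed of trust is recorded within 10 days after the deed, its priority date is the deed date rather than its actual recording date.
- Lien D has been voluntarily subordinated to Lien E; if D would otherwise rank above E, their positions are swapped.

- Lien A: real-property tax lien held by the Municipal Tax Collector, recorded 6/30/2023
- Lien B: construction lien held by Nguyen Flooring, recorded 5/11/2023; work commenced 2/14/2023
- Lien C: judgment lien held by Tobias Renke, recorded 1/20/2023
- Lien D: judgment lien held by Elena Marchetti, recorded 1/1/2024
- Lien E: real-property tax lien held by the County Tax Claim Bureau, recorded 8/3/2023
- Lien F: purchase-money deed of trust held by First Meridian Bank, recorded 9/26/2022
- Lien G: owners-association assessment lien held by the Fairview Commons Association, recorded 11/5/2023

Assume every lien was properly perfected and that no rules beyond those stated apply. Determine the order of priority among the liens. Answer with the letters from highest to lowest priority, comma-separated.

G, F, C, B, A, E, D

Effective dates after the stated exceptions: B relates back to 2/14/2023 (work commenced); F was recorded 189 days after the deed — beyond 10 days — so no relation-back applies.
As an owners-association assessment lien, G is senior to every other lien.
Remaining liens by effective date: F (9/26/2022), C (1/20/2023), B (2/14/2023), A (6/30/2023), E (8/3/2023), D (1/1/2024).
D already ranks below E; the subordination has no effect.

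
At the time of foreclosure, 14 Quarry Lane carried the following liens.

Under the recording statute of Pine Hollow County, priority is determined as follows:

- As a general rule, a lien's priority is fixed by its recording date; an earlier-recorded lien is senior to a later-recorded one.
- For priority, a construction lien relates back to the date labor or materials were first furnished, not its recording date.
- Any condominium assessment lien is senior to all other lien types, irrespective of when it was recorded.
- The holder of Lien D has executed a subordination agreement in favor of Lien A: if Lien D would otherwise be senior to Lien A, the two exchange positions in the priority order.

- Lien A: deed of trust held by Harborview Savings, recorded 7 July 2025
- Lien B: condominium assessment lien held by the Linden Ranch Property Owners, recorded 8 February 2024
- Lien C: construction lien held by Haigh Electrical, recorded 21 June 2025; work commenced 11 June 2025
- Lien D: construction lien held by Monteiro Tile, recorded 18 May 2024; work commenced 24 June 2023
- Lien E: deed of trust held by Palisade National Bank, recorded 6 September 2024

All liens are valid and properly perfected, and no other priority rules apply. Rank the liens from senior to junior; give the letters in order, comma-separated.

Effective dates: C's effective date is 11 June 2025, when work began; D is treated as recorded 24 June 2023, the work-commencement date.
B, as a condominium assessment lien, has superpriority and ranks first.
Remaining liens by effective date: D (24 June 2023), E (6 September 2024), C (11 June 2025), A (7 July 2025).
D would otherwise be senior to A, so under the subordination agreement D and A exchange positions.

B, A, E, C, D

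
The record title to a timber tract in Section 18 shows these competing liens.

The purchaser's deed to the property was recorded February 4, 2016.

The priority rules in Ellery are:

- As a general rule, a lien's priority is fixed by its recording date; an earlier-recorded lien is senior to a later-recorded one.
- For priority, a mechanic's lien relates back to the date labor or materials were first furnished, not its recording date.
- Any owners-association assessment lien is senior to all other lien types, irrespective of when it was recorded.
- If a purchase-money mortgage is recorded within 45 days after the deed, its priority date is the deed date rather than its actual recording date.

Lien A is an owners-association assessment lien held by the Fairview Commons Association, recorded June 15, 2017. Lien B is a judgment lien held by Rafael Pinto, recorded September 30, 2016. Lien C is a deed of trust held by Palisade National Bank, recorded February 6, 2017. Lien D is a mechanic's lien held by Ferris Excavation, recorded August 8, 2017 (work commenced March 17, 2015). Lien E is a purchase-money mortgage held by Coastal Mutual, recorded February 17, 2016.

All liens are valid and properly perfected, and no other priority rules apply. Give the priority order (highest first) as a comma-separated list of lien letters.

Effective dates after the stated exceptions: D's effective date is March 17, 2015, when work began; E's effective date is the deed date, February 4, 2016.
As an owners-association assessment lien, A is senior to every other lien.
Remaining liens by effective date: D (March 17, 2015), E (February 4, 2016), B (September 30, 2016), C (February 6, 2017).

A, D, E, B, C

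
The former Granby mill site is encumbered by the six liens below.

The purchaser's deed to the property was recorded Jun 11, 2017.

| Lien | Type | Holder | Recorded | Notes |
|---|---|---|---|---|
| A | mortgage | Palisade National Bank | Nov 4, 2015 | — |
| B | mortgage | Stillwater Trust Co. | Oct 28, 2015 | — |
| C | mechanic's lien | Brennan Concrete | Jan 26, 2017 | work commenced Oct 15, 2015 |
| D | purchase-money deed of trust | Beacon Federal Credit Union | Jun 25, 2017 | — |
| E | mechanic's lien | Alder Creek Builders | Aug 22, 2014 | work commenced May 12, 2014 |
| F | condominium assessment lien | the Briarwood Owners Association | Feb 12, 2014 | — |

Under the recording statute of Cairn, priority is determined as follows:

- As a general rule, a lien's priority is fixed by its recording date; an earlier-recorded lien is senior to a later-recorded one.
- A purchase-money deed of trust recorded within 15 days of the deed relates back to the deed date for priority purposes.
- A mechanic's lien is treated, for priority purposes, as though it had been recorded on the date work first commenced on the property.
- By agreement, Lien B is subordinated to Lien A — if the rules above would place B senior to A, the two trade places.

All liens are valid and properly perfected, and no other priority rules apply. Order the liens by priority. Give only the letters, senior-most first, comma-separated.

F, E, C, A, B, D

First, effective dates: C relates back to Oct 15, 2015 (work commenced); D was recorded within the 15-day window, so its effective date is the deed date Jun 11, 2017; E is treated as recorded May 12, 2014, the work-commencement date.
By effective date: F (Feb 12, 2014), E (May 12, 2014), C (Oct 15, 2015), B (Oct 28, 2015), A (Nov 4, 2015), D (Jun 11, 2017).
B is senior to A before the subordination, so the two trade places.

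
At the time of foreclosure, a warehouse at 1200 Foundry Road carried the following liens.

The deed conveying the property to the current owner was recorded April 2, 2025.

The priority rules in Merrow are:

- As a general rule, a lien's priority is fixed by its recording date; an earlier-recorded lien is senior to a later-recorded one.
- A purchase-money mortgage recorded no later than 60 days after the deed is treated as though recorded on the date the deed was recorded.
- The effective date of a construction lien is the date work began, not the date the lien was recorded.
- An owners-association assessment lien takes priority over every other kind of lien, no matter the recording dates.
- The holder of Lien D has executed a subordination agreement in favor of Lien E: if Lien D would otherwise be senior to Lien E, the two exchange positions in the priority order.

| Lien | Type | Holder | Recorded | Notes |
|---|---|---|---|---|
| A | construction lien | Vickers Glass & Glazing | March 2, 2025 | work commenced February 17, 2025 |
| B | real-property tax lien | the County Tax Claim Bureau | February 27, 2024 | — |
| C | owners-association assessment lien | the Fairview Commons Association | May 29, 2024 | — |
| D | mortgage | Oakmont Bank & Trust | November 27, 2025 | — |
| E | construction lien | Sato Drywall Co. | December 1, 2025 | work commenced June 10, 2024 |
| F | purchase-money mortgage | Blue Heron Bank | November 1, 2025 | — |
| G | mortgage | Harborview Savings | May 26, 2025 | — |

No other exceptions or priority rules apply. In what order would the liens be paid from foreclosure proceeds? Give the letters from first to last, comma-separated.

C, B, E, A, G, F, D

Effective dates: A is treated as recorded February 17, 2025, the work-commencement date; E is treated as recorded June 10, 2024, the work-commencement date; F was recorded 213 days after the deed — beyond 60 days — so no relation-back applies.
C is an owners-association assessment lien, so it outranks all other liens regardless of date.
Ordering the rest by effective date: B (February 27, 2024), E (June 10, 2024), A (February 17, 2025), G (May 26, 2025), F (November 1, 2025), D (November 27, 2025).
D already ranks below E; the subordination has no effect.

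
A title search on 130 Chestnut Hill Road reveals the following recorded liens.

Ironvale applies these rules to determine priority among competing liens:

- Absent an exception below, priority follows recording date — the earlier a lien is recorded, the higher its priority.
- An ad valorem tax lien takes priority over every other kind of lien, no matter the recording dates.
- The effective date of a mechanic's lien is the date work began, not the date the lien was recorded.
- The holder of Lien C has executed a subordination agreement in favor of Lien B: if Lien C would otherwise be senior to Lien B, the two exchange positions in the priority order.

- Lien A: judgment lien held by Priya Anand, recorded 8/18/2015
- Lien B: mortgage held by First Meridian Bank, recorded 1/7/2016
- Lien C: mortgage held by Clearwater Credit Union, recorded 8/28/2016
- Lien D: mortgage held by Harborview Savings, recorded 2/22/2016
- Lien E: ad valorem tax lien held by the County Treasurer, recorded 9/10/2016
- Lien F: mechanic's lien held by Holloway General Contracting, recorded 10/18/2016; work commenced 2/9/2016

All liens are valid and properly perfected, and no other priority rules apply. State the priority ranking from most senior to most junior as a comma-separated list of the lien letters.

E, A, B, F, D, C

Effective dates after the stated exceptions: F's effective date is 2/9/2016, when work began.
E is an ad valorem tax lien and takes priority over every other lien.
Remaining liens by effective date: A (8/18/2015), B (1/7/2016), F (2/9/2016), D (2/22/2016), C (8/28/2016).
C is already junior to B, so the subordination agreement changes nothing.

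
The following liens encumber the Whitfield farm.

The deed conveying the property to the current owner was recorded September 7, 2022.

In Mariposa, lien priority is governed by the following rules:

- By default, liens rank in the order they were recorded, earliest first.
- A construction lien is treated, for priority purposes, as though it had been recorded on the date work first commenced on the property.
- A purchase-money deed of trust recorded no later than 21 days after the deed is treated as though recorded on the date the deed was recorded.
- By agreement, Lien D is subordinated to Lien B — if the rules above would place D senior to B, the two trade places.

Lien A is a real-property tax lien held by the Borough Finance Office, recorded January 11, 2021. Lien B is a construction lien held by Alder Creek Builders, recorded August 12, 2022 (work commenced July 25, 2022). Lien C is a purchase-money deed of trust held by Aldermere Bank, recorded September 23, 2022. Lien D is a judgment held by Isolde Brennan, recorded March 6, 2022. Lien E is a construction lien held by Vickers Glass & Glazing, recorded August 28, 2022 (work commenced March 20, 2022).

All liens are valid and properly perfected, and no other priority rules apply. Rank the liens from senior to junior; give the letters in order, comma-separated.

A, B, E, D, C

Effective dates after the stated exceptions: B relates back to July 25, 2022 (work commenced); C's effective date is the deed date, September 7, 2022; E relates back to March 20, 2022 (work commenced).
By effective date, earliest first: A (January 11, 2021), D (March 6, 2022), E (March 20, 2022), B (July 25, 2022), C (September 7, 2022).
D is senior to B before the subordination, so the two trade places.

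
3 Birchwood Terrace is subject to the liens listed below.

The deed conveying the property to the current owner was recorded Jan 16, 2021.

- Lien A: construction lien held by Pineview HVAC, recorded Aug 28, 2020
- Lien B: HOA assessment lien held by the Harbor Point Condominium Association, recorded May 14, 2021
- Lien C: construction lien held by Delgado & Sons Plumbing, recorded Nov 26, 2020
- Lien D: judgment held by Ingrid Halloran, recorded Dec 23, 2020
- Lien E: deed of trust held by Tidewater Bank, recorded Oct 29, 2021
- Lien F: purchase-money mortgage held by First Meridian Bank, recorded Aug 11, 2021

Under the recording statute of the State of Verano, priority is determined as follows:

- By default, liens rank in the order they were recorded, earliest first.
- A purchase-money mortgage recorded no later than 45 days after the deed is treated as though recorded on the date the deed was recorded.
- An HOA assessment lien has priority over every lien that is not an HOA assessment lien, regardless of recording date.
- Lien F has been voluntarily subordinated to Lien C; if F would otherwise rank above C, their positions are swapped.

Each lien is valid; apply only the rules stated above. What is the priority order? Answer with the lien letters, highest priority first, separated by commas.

Effective dates after the stated exceptions: F missed the 45-day window (207 days after the deed), so its recording date stands.
B, as an HOA assessment lien, has superpriority and ranks first.
The other liens, earliest effective date first: A (Aug 28, 2020), C (Nov 26, 2020), D (Dec 23, 2020), F (Aug 11, 2021), E (Oct 29, 2021).
F already ranks below C; the subordination has no effect.

B, A, C, D, F, E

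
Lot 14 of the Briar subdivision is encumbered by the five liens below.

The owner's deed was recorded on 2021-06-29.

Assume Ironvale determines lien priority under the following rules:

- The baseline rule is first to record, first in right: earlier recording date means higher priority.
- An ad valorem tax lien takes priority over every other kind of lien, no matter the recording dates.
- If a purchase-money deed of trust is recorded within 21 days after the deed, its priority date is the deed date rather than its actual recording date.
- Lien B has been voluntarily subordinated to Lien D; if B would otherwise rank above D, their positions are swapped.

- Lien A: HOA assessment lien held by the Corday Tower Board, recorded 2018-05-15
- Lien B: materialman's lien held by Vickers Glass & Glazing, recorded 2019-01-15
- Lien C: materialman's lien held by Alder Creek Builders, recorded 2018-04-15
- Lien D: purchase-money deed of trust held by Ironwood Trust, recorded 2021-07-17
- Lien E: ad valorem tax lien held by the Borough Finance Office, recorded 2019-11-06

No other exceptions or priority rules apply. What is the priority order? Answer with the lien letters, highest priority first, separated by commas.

E, C, A, D, B

Effective dates: D's effective date is the deed date, 2021-06-29.
E is an ad valorem tax lien, so it outranks all other liens regardless of date.
Remaining liens by effective date: C (2018-04-15), A (2018-05-15), B (2019-01-15), D (2021-06-29).
B would otherwise be senior to D, so under the subordination agreement B and D exchange positions.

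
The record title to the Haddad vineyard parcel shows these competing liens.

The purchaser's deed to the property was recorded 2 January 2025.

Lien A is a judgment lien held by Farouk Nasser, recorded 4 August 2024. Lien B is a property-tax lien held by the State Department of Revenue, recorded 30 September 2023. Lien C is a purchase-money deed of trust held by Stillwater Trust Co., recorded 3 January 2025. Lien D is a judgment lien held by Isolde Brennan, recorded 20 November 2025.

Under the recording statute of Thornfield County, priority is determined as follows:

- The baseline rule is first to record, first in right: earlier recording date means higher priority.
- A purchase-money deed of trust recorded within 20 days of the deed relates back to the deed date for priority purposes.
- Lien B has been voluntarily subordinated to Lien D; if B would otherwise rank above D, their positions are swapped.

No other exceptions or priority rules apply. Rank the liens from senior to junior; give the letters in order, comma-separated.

First, effective dates: C's effective date is the deed date, 2 January 2025.
By effective date, earliest first: B (30 September 2023), A (4 August 2024), C (2 January 2025), D (20 November 2025).
The subordination applies — B was senior to D — so B and D swap.

D, A, C, B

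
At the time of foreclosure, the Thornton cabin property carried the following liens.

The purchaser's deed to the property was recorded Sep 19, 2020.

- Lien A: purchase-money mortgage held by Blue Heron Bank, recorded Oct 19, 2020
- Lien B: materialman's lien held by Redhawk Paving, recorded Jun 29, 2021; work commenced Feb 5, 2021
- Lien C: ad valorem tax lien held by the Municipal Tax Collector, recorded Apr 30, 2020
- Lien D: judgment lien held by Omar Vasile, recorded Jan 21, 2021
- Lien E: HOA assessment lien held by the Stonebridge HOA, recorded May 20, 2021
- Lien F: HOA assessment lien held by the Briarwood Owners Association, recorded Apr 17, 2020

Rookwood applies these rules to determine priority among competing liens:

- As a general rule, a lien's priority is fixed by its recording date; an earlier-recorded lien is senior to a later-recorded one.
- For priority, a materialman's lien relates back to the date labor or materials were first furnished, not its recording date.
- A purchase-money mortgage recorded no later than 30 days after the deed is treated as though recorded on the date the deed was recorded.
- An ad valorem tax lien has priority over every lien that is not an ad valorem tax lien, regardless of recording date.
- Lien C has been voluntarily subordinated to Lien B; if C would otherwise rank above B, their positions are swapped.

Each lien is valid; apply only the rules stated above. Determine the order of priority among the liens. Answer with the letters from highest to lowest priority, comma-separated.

B, F, A, D, C, E

Effective dates after the stated exceptions: A's effective date is the deed date, Sep 19, 2020; B is treated as recorded Feb 5, 2021, the work-commencement date.
C, as an ad valorem tax lien, has superpriority and ranks first.
Remaining liens by effective date: F (Apr 17, 2020), A (Sep 19, 2020), D (Jan 21, 2021), B (Feb 5, 2021), E (May 20, 2021).
C would otherwise be senior to B, so under the subordination agreement C and B exchange positions.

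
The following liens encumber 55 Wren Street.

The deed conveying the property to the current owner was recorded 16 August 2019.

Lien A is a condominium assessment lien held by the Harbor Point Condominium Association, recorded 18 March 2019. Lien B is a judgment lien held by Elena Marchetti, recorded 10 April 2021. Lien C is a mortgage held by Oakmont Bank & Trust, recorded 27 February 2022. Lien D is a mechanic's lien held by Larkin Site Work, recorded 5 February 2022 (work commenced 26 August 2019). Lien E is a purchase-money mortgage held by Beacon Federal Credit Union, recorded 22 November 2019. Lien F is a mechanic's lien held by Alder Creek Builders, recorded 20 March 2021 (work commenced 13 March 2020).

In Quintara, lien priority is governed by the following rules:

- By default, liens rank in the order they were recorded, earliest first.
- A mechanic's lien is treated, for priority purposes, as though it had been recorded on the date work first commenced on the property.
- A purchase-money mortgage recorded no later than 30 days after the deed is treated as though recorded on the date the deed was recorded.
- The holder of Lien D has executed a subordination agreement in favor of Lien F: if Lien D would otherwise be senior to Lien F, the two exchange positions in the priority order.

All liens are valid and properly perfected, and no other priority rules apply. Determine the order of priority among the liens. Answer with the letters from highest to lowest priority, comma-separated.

Effective dates: D relates back to 26 August 2019 (work commenced); E missed the 30-day window (98 days after the deed), so its recording date stands; F relates back to 13 March 2020 (work commenced).
By effective date: A (18 March 2019), D (26 August 2019), E (22 November 2019), F (13 March 2020), B (10 April 2021), C (27 February 2022).
The subordination applies — D was senior to F — so D and F swap.

A, F, E, D, B, C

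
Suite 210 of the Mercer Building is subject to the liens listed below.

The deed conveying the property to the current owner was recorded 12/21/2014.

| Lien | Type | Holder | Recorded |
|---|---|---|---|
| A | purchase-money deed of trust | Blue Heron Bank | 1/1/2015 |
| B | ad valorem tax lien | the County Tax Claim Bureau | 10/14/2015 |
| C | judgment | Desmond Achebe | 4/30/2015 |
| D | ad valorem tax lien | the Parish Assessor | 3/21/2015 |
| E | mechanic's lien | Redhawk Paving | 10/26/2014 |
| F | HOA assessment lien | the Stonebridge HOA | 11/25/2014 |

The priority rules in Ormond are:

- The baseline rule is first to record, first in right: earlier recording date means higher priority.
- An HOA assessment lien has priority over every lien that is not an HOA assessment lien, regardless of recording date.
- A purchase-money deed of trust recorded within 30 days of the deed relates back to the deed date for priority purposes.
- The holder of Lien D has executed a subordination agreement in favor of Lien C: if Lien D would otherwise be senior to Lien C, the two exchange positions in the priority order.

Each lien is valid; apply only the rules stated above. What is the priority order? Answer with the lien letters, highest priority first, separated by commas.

F, E, A, C, D, B

Effective dates: A relates back to the deed date 12/21/2014.
F is an HOA assessment lien, so it outranks all other liens regardless of date.
Remaining liens by effective date: E (10/26/2014), A (12/21/2014), D (3/21/2015), C (4/30/2015), B (10/14/2015).
The subordination applies — D was senior to C — so D and C swap.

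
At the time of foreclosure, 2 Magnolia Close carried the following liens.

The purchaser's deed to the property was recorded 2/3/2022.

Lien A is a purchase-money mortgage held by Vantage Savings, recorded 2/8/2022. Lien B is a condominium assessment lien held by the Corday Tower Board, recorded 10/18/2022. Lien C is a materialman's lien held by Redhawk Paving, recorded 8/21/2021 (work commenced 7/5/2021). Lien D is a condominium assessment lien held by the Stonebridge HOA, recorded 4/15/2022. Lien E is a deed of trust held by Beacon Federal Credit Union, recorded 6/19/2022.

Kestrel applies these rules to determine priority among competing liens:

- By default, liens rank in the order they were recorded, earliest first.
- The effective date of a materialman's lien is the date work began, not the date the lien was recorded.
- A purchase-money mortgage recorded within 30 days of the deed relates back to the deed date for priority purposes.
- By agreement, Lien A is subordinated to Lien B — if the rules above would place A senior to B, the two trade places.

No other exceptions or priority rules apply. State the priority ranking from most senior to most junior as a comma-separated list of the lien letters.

C, B, D, E, A

Adjusting effective dates: A relates back to the deed date 2/3/2022; C relates back to 7/5/2021 (work commenced).
By effective date, earliest first: C (7/5/2021), A (2/3/2022), D (4/15/2022), E (6/19/2022), B (10/18/2022).
Because A would otherwise rank above B, the subordination swaps them.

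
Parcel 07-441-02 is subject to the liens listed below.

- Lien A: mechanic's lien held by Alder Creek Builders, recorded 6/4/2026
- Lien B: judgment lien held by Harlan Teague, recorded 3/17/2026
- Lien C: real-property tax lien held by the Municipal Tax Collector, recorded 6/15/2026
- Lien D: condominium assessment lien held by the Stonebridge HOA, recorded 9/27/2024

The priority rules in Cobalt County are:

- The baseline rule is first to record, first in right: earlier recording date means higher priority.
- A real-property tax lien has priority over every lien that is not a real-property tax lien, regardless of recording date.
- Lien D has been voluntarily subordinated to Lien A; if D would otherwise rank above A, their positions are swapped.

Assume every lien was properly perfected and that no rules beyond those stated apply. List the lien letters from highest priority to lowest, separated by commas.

C, as a real-property tax lien, has superpriority and ranks first.
Among the remaining liens, by effective date: D (9/27/2024), B (3/17/2026), A (6/4/2026).
Because D would otherwise rank above A, the subordination swaps them.

C, A, B, D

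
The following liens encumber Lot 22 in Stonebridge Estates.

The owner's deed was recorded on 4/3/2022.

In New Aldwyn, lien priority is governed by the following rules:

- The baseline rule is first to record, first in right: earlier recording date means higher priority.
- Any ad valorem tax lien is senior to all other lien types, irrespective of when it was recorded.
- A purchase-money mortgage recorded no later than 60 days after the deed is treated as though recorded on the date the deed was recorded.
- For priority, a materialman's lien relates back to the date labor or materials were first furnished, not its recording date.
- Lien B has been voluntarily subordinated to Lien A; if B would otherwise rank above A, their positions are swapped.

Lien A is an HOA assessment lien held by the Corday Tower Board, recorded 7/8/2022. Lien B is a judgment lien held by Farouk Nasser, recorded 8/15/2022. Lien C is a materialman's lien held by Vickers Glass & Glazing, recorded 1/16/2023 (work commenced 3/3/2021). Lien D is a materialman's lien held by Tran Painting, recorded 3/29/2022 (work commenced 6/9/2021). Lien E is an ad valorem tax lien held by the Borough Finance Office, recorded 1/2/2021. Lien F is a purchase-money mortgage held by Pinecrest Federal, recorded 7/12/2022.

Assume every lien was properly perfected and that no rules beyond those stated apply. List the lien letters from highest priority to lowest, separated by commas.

E, C, D, A, F, B

Effective dates after the stated exceptions: C relates back to 3/3/2021 (work commenced); D relates back to 6/9/2021 (work commenced); F was recorded 100 days after the deed — beyond 60 days — so no relation-back applies.
As an ad valorem tax lien, E is senior to every other lien.
The other liens, earliest effective date first: C (3/3/2021), D (6/9/2021), A (7/8/2022), F (7/12/2022), B (8/15/2022).
B is already junior to A, so the subordination agreement changes nothing.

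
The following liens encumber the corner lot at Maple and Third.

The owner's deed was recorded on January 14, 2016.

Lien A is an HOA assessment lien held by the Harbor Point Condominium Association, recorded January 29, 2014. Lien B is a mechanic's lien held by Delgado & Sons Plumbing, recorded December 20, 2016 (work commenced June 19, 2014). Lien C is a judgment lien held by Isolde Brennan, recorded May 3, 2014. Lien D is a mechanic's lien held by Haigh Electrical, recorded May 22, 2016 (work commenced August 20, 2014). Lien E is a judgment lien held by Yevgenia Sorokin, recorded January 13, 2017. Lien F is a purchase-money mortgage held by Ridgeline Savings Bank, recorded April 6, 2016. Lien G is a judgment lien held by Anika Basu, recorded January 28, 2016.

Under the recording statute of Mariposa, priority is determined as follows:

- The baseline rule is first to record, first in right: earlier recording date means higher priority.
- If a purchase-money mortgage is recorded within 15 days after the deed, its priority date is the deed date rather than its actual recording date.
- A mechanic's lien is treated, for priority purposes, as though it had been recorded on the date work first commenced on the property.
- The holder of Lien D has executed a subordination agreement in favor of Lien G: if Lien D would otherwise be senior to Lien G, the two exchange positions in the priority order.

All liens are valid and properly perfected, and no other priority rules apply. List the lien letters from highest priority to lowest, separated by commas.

A, C, B, G, D, F, E

Adjusting effective dates: B is treated as recorded June 19, 2014, the work-commencement date; D's effective date is August 20, 2014, when work began; F was recorded 83 days after the deed, outside the 15-day window, so it keeps its recording date.
By effective date: A (January 29, 2014), C (May 3, 2014), B (June 19, 2014), D (August 20, 2014), G (January 28, 2016), F (April 6, 2016), E (January 13, 2017).
D is senior to G before the subordination, so the two trade places.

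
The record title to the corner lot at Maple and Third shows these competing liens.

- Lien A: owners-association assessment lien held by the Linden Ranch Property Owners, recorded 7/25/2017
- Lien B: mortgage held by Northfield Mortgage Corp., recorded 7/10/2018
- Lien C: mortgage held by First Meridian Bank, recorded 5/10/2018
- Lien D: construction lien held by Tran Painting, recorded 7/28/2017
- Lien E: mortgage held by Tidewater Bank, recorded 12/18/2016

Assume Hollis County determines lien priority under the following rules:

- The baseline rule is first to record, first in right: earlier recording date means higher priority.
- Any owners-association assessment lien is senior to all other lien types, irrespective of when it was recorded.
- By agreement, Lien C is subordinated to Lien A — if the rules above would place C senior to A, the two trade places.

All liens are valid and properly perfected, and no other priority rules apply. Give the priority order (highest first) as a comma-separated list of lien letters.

A, E, D, C, B

As an owners-association assessment lien, A is senior to every other lien.
The other liens, earliest effective date first: E (12/18/2016), D (7/28/2017), C (5/10/2018), B (7/10/2018).
C is already junior to A, so the subordination agreement changes nothing.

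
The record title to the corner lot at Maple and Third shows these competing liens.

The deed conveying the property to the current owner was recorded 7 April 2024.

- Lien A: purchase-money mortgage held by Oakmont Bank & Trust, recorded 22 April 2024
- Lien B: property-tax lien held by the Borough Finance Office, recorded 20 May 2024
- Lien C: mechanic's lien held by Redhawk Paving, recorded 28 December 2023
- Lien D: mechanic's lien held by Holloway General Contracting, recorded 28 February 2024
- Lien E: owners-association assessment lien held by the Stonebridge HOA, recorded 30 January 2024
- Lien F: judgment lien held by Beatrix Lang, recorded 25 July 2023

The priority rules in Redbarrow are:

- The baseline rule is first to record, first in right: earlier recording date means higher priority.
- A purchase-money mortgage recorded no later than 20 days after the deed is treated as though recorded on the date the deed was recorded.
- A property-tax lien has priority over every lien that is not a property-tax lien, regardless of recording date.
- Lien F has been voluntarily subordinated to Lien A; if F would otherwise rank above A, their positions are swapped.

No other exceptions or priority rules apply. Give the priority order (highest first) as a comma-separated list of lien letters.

Effective dates: A's effective date is the deed date, 7 April 2024.
B, as a property-tax lien, has superpriority and ranks first.
The other liens, earliest effective date first: F (25 July 2023), C (28 December 2023), E (30 January 2024), D (28 February 2024), A (7 April 2024).
Because F would otherwise rank above A, the subordination swaps them.

B, A, C, E, D, F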